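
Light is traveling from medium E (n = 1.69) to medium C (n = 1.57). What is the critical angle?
θc = arcsin(n₂/n₁) = 68.28°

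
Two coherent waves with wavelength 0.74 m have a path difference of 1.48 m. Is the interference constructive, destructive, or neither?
constructive — path difference = 2λ, a whole number of wavelengths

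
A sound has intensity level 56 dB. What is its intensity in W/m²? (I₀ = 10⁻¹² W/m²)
I = I₀·10^(β/10) = 3.98 × 10⁻⁷ W/m²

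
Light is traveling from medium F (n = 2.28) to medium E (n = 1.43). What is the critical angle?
θc = arcsin(n₂/n₁) = 38.84°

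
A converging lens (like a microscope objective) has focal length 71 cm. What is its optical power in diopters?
P = 1/f = 1.408 D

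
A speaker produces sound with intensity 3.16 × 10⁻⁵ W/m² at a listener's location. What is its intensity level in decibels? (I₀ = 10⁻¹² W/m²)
β = 10·log₁₀(I/I₀) = 75 dB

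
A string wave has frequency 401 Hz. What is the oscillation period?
T = 1/f = 0.002494 s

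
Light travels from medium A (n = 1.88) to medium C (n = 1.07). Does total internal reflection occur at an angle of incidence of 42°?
θc = arcsin(n₂/n₁) = 34.69°; 42° > θc, so yes — total internal reflection.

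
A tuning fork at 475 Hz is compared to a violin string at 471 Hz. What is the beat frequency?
4 Hz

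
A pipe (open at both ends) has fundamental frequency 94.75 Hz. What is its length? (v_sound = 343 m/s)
L = v/(2f₁) = 1.81 m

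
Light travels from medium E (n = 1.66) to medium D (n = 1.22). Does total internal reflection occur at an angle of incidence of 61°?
θc = arcsin(n₂/n₁) = 47.3°; 61° > θc, so yes — total internal reflection.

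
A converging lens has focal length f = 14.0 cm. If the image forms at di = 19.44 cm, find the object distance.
1/do = 1/f − 1/di → do = 50.03 cm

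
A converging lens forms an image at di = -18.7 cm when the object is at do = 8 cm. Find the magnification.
M = −di/do = 2.337 (upright image)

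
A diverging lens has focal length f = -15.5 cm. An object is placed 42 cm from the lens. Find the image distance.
1/di = 1/f − 1/do → di = -11.32 cm (virtual image)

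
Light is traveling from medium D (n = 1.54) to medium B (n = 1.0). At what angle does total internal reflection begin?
θc = arcsin(n₂/n₁) = 40.49°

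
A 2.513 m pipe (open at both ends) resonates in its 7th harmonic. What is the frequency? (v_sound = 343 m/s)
fₙ = nv/(2L) = 477.7 Hz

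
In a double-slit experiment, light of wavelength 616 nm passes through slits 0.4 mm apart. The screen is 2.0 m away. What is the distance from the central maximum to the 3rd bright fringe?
y = mλL/d = 9.24 mm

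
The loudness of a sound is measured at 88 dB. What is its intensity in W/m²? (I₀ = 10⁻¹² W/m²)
I = I₀·10^(β/10) = 6.31 × 10⁻⁴ W/m²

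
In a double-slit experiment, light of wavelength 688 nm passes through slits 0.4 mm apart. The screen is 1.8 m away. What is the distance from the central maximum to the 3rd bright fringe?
y = mλL/d = 9.288 mm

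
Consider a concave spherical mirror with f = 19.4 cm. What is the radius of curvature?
R = 2|f| = 38.8 cm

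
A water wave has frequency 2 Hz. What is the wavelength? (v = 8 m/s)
λ = v/f = 4 m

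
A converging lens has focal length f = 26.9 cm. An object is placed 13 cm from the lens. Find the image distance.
1/di = 1/f − 1/do → di = -25.16 cm (virtual image)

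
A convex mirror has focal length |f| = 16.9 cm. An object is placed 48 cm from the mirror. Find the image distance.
f = −16.9 cm (convex); 1/di = 1/f − 1/do → di = -12.5 cm (virtual image, behind mirror)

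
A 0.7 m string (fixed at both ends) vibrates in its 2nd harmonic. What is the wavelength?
λₙ = 2L/n = 0.7 m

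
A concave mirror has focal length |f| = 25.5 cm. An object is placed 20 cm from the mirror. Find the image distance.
f = +25.5 cm (concave); 1/di = 1/f − 1/do → di = -92.73 cm (virtual image, behind mirror)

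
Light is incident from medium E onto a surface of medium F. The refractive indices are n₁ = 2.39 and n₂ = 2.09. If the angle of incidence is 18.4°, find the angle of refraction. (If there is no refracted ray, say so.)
sin θ₂ = (n₁/n₂)·sin θ₁ = 0.361 → θ₂ = 21.16°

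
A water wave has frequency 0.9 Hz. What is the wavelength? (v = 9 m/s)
λ = v/f = 10 m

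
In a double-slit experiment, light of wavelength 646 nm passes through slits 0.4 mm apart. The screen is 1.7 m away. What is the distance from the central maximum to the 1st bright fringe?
y = mλL/d = 2.746 mm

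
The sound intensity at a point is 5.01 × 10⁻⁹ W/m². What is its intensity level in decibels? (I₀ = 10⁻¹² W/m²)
β = 10·log₁₀(I/I₀) = 37 dB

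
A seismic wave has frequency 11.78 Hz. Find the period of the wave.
T = 1/f = 0.08489 s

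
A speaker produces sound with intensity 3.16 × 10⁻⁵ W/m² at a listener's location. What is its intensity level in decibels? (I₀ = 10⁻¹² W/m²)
β = 10·log₁₀(I/I₀) = 75 dB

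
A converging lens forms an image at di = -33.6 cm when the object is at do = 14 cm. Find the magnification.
M = −di/do = 2.4 (upright image)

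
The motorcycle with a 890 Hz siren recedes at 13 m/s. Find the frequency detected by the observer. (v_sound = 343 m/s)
f_obs = f·v/(v + v_s) = 857.5 Hz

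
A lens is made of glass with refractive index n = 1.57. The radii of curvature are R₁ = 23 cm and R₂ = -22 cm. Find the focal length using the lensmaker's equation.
1/f = (n − 1)(1/R₁ − 1/R₂) → f = 19.73 cm (converging lens)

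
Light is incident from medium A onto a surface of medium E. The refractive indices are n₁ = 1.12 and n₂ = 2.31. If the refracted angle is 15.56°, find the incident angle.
sin θ₁ = (n₂/n₁)·sin θ₂ → θ₁ = 33.59°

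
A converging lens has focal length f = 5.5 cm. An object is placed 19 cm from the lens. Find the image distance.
1/di = 1/f − 1/do → di = 7.741 cm (real image)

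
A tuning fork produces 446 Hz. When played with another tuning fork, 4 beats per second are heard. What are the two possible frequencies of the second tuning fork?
f₂ = 446 ± 4 Hz → 450 Hz or 442 Hz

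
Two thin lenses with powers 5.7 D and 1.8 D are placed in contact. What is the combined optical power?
P_total = P₁ + P₂ = 7.5 D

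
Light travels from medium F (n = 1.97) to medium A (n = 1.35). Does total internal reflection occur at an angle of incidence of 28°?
θc = arcsin(n₂/n₁) = 43.26°; 28° < θc, so no — the ray refracts.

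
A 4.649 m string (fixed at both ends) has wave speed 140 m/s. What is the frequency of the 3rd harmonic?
fₙ = nv/(2L) = 45.17 Hz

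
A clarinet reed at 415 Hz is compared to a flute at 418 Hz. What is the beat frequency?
3 Hz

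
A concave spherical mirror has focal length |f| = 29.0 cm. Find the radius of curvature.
R = 2|f| = 58 cm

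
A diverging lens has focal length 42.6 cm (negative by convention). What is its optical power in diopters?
P = 1/f = -2.347 D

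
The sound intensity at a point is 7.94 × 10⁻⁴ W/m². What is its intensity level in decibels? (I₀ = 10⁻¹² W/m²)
β = 10·log₁₀(I/I₀) = 89 dB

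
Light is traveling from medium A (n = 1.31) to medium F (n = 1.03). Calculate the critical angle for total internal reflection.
θc = arcsin(n₂/n₁) = 51.84°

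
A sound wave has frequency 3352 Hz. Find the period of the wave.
T = 1/f = 2.983 × 10⁻⁴ s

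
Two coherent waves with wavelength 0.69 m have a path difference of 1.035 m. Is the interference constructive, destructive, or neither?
destructive — path difference = 1.5λ, an odd multiple of λ/2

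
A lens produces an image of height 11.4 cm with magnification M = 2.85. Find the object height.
ho = |hi|/|M| = 4 cm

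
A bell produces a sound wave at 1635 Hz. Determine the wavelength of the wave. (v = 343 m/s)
λ = v/f = 0.2098 m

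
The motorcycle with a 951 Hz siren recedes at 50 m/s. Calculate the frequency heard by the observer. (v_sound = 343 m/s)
f_obs = f·v/(v + v_s) = 830 Hz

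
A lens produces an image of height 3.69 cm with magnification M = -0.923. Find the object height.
ho = |hi|/|M| = 3.998 cm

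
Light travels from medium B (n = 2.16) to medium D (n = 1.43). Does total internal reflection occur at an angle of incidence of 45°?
θc = arcsin(n₂/n₁) = 41.46°; 45° > θc, so yes — total internal reflection.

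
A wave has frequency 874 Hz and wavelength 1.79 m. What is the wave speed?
v = fλ = 1564 m/s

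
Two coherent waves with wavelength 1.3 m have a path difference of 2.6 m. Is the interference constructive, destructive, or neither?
constructive — path difference = 2λ, a whole number of wavelengths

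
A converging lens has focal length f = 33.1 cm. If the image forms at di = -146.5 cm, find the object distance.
1/do = 1/f − 1/di → do = 27 cm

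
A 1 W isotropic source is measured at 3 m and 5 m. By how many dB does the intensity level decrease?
Δβ = 20·log₁₀(r₂/r₁) = 4.437 dB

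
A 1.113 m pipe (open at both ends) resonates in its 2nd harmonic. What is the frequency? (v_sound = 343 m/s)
fₙ = nv/(2L) = 308.2 Hz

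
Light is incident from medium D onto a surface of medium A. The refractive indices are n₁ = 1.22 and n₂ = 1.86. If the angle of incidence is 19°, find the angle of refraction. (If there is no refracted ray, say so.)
sin θ₂ = (n₁/n₂)·sin θ₁ = 0.2135 → θ₂ = 12.33°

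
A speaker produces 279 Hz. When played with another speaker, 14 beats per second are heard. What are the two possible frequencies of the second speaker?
f₂ = 279 ± 14 Hz → 293 Hz or 265 Hz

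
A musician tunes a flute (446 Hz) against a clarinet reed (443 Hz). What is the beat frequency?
3 Hz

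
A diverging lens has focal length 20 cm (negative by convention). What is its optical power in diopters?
P = 1/f = -5 D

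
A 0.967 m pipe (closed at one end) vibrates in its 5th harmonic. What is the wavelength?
λₙ = 4L/n = 0.7736 m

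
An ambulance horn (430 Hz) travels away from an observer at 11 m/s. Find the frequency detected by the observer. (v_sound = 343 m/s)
f_obs = f·v/(v + v_s) = 416.6 Hz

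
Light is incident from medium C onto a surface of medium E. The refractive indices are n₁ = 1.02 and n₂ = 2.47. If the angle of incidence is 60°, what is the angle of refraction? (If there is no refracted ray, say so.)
sin θ₂ = (n₁/n₂)·sin θ₁ = 0.3576 → θ₂ = 20.95°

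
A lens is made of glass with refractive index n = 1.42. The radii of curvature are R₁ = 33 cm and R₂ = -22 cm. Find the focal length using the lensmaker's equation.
1/f = (n − 1)(1/R₁ − 1/R₂) → f = 31.43 cm (converging lens)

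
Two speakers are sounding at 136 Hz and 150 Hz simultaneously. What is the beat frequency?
14 Hz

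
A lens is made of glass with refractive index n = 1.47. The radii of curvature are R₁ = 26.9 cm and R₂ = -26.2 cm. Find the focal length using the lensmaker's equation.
1/f = (n − 1)(1/R₁ − 1/R₂) → f = 28.24 cm (converging lens)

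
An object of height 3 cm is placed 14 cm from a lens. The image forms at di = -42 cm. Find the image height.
hi = (-di/do) × ho = 9 cm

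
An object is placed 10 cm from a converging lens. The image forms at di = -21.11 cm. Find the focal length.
1/f = 1/do + 1/di → f = 19 cm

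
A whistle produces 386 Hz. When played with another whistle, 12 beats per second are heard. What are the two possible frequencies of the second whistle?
f₂ = 386 ± 12 Hz → 398 Hz or 374 Hz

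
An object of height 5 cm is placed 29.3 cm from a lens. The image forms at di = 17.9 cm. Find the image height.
hi = (-di/do) × ho = -3.055 cm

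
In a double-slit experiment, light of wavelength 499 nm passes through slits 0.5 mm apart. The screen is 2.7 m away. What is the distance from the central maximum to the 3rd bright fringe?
y = mλL/d = 8.084 mm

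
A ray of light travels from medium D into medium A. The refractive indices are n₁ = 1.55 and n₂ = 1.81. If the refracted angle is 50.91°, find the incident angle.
sin θ₁ = (n₂/n₁)·sin θ₂ → θ₁ = 65.01°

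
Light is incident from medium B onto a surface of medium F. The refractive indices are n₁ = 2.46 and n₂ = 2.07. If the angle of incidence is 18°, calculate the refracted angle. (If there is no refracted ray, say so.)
sin θ₂ = (n₁/n₂)·sin θ₁ = 0.3672 → θ₂ = 21.55°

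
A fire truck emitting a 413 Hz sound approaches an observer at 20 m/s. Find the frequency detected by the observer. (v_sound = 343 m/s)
f_obs = f·v/(v − v_s) = 438.6 Hz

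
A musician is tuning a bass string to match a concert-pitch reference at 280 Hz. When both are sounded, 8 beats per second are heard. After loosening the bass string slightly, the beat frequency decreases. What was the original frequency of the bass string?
288 Hz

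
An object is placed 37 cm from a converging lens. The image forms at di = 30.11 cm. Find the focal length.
1/f = 1/do + 1/di → f = 16.6 cm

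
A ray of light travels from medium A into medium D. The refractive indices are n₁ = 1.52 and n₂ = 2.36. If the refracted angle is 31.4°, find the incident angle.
sin θ₁ = (n₂/n₁)·sin θ₂ → θ₁ = 53.99°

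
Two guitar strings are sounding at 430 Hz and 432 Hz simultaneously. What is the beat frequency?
2 Hz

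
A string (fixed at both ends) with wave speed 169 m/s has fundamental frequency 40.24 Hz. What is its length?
L = v/(2f₁) = 2.1 m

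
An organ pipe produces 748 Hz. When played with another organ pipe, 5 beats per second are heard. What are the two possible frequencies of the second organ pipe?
f₂ = 748 ± 5 Hz → 753 Hz or 743 Hz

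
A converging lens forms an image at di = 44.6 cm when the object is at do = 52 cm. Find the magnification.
M = −di/do = -0.8577 (inverted image)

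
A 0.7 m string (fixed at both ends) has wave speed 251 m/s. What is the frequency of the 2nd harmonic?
fₙ = nv/(2L) = 358.6 Hz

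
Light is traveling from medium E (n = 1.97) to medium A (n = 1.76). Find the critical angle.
θc = arcsin(n₂/n₁) = 63.3°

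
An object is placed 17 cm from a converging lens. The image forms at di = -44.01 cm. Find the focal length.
1/f = 1/do + 1/di → f = 27.7 cm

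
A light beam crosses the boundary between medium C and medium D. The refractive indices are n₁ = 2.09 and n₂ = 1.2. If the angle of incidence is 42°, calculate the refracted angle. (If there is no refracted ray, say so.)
sin θ₂ = (n₁/n₂)·sin θ₁ = 1.165 > 1, so there is no refracted ray — the light undergoes total internal reflection.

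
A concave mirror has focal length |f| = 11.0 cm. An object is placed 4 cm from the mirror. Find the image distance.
f = +11.0 cm (concave); 1/di = 1/f − 1/do → di = -6.286 cm (virtual image, behind mirror)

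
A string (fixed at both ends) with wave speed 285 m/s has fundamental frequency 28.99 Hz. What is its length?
L = v/(2f₁) = 4.915 m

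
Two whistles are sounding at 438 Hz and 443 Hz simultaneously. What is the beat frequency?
5 Hz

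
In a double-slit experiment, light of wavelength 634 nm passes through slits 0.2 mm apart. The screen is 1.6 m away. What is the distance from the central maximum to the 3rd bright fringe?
y = mλL/d = 15.22 mm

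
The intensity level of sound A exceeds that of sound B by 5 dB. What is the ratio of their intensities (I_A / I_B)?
I_A/I_B = 10^(Δβ/10) = 3.162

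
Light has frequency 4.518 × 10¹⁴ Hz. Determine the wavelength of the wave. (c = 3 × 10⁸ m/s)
λ = c/f = 664 nm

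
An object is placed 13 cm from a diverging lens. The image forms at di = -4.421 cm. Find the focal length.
1/f = 1/do + 1/di → f = -6.699 cm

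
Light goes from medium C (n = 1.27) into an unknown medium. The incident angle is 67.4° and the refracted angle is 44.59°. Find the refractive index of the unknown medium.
n₂ = n₁·sin θ₁ / sin θ₂ = 1.67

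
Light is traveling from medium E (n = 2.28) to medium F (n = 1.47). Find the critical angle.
θc = arcsin(n₂/n₁) = 40.15°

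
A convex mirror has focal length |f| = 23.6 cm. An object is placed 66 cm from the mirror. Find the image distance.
f = −23.6 cm (convex); 1/di = 1/f − 1/do → di = -17.38 cm (virtual image, behind mirror)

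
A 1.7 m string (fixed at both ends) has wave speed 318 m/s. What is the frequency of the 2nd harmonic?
fₙ = nv/(2L) = 187.1 Hz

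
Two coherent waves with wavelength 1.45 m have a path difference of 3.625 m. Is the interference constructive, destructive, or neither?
destructive — path difference = 2.5λ, an odd multiple of λ/2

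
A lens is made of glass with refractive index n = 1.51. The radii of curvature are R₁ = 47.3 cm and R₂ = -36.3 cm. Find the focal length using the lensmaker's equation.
1/f = (n − 1)(1/R₁ − 1/R₂) → f = 40.27 cm (converging lens)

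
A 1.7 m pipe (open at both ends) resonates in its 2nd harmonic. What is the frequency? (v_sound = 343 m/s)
fₙ = nv/(2L) = 201.8 Hz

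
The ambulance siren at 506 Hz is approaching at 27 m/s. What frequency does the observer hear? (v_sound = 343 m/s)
f_obs = f·v/(v − v_s) = 549.2 Hz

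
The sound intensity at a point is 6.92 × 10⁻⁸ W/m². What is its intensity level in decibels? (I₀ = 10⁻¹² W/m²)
β = 10·log₁₀(I/I₀) = 48.4 dB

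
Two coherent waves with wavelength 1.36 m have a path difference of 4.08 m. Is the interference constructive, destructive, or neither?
constructive — path difference = 3λ, a whole number of wavelengths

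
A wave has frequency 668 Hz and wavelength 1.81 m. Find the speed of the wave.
v = fλ = 1209 m/s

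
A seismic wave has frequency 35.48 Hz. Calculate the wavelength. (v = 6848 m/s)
λ = v/f = 193 m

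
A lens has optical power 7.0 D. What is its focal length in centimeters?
f = 1/P = 14.29 cm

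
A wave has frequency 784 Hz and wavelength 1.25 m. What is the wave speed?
v = fλ = 980 m/s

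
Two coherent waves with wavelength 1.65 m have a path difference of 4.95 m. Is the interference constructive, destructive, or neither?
constructive — path difference = 3λ, a whole number of wavelengths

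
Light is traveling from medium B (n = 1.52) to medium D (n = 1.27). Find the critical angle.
θc = arcsin(n₂/n₁) = 56.67°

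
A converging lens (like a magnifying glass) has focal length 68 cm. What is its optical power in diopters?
P = 1/f = 1.471 D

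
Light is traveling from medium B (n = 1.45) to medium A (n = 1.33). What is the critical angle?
θc = arcsin(n₂/n₁) = 66.53°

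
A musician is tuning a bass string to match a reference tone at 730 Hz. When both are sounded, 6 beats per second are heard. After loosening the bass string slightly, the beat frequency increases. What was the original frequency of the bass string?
724 Hz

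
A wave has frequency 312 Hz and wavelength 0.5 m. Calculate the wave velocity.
v = fλ = 156 m/s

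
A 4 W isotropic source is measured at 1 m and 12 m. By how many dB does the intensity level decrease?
Δβ = 20·log₁₀(r₂/r₁) = 21.58 dB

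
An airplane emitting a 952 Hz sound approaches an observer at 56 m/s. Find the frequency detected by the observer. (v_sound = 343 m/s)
f_obs = f·v/(v − v_s) = 1138 Hz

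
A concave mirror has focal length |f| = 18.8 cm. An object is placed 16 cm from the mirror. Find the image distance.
f = +18.8 cm (concave); 1/di = 1/f − 1/do → di = -107.4 cm (virtual image, behind mirror)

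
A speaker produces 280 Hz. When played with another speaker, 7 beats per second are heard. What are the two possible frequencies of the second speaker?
f₂ = 280 ± 7 Hz → 287 Hz or 273 Hz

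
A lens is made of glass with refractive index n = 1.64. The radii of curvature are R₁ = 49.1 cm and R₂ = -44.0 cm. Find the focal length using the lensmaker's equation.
1/f = (n − 1)(1/R₁ − 1/R₂) → f = 36.26 cm (converging lens)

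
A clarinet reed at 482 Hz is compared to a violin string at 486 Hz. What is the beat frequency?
4 Hz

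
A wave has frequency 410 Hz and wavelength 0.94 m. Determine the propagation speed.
v = fλ = 385.4 m/s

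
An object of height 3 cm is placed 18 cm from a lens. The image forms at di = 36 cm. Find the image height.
hi = (-di/do) × ho = -6 cm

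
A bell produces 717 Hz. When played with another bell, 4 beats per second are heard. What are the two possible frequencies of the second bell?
f₂ = 717 ± 4 Hz → 721 Hz or 713 Hz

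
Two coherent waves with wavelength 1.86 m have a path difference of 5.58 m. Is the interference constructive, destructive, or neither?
constructive — path difference = 3λ, a whole number of wavelengths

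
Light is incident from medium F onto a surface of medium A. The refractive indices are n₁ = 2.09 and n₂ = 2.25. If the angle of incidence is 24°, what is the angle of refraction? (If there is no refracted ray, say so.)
sin θ₂ = (n₁/n₂)·sin θ₁ = 0.3778 → θ₂ = 22.2°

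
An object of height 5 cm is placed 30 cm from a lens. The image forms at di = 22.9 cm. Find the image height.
hi = (-di/do) × ho = -3.817 cm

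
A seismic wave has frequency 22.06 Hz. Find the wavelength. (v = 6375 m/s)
λ = v/f = 289 m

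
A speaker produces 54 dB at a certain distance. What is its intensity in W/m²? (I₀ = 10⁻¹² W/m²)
I = I₀·10^(β/10) = 2.51 × 10⁻⁷ W/m²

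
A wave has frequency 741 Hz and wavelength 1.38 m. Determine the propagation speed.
v = fλ = 1023 m/s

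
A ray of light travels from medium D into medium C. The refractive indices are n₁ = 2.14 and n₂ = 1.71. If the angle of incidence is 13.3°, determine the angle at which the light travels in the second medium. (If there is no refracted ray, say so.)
sin θ₂ = (n₁/n₂)·sin θ₁ = 0.2879 → θ₂ = 16.73°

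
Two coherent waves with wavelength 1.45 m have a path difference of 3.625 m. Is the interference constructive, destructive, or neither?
destructive — path difference = 2.5λ, an odd multiple of λ/2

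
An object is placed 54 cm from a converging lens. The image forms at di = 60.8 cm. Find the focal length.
1/f = 1/do + 1/di → f = 28.6 cm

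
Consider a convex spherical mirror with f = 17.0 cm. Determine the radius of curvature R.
R = 2|f| = 34 cm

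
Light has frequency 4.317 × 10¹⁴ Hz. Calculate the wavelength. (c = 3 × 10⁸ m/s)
λ = c/f = 694.9 nm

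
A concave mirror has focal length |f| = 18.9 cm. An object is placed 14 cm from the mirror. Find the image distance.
f = +18.9 cm (concave); 1/di = 1/f − 1/do → di = -54 cm (virtual image, behind mirror)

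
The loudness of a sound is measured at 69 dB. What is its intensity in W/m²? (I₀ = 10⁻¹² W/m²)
I = I₀·10^(β/10) = 7.94 × 10⁻⁶ W/m²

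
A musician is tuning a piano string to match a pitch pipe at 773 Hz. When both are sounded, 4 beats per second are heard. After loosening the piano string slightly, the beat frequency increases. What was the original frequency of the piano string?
769 Hz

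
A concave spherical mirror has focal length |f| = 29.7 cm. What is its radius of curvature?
R = 2|f| = 59.4 cm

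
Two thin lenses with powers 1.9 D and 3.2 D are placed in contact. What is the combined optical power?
P_total = P₁ + P₂ = 5.1 D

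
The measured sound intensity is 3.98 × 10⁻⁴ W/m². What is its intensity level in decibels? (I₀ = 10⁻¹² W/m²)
β = 10·log₁₀(I/I₀) = 86 dB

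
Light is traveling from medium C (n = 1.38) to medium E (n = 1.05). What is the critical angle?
θc = arcsin(n₂/n₁) = 49.54°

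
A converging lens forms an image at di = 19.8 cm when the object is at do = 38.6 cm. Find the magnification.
M = −di/do = -0.513 (inverted image)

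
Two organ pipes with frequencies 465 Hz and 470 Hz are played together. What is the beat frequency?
5 Hz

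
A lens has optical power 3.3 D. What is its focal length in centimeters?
f = 1/P = 30.3 cm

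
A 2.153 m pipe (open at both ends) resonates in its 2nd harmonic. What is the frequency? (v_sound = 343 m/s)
fₙ = nv/(2L) = 159.3 Hz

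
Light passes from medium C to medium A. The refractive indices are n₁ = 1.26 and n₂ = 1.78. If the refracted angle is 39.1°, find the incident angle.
sin θ₁ = (n₂/n₁)·sin θ₂ → θ₁ = 62.99°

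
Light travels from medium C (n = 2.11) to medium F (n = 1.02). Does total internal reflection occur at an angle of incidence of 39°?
θc = arcsin(n₂/n₁) = 28.91°; 39° > θc, so yes — total internal reflection.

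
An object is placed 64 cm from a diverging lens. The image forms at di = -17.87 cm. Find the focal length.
1/f = 1/do + 1/di → f = -24.79 cm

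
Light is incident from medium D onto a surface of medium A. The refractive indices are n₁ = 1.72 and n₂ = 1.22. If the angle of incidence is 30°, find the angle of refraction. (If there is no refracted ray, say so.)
sin θ₂ = (n₁/n₂)·sin θ₁ = 0.7049 → θ₂ = 44.82°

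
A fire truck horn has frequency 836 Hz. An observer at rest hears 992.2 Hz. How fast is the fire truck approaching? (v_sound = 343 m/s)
v_s = v·(1 − f/f_obs) = 54 m/s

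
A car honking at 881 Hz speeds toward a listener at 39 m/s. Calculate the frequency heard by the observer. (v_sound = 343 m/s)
f_obs = f·v/(v − v_s) = 994 Hz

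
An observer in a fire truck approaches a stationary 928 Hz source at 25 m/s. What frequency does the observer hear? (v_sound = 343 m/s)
f_obs = f·(v + v_o)/v = 995.6 Hz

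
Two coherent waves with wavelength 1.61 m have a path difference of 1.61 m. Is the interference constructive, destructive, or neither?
constructive — path difference = 1λ, a whole number of wavelengths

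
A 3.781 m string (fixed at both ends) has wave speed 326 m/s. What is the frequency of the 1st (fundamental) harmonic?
fₙ = nv/(2L) = 43.11 Hz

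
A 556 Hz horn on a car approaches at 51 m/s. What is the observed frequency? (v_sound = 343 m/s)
f_obs = f·v/(v − v_s) = 653.1 Hz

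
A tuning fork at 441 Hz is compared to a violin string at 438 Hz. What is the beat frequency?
3 Hz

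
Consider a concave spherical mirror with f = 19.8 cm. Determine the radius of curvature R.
R = 2|f| = 39.6 cm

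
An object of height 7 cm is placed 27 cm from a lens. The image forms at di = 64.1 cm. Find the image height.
hi = (-di/do) × ho = -16.62 cm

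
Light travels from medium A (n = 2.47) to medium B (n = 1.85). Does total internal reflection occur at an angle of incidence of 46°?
θc = arcsin(n₂/n₁) = 48.5°; 46° < θc, so no — the ray refracts.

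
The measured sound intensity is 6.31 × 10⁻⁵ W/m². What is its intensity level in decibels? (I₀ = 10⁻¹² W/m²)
β = 10·log₁₀(I/I₀) = 78 dB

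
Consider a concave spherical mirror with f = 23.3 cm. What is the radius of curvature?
R = 2|f| = 46.6 cm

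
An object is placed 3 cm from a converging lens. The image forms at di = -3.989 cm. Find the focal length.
1/f = 1/do + 1/di → f = 12.1 cm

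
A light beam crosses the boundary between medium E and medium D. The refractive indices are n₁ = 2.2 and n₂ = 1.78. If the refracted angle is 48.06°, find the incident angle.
sin θ₁ = (n₂/n₁)·sin θ₂ → θ₁ = 37°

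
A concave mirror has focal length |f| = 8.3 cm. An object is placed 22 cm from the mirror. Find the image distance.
f = +8.3 cm (concave); 1/di = 1/f − 1/do → di = 13.33 cm (real image, in front of mirror)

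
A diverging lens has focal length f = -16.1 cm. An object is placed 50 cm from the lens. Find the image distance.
1/di = 1/f − 1/do → di = -12.18 cm (virtual image)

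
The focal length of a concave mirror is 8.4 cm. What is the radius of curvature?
R = 2|f| = 16.8 cm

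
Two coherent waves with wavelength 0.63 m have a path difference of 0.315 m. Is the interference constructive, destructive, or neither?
destructive — path difference = 0.5λ, an odd multiple of λ/2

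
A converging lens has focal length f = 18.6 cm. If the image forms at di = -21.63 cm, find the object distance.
1/do = 1/f − 1/di → do = 10 cm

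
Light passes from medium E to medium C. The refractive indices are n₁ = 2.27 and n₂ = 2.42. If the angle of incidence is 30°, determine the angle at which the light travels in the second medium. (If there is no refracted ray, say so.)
sin θ₂ = (n₁/n₂)·sin θ₁ = 0.469 → θ₂ = 27.97°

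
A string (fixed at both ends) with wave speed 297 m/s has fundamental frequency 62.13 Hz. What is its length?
L = v/(2f₁) = 2.39 m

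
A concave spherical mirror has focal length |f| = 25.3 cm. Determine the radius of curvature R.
R = 2|f| = 50.6 cm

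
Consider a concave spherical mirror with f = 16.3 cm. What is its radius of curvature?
R = 2|f| = 32.6 cm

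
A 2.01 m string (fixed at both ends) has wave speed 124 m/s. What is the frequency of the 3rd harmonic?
fₙ = nv/(2L) = 92.54 Hz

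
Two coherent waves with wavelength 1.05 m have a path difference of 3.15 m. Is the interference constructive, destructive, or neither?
constructive — path difference = 3λ, a whole number of wavelengths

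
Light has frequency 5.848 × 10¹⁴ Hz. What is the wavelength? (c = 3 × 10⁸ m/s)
λ = c/f = 513 nm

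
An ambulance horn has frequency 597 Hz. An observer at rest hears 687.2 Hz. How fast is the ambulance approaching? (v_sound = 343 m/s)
v_s = v·(1 − f/f_obs) = 45.02 m/s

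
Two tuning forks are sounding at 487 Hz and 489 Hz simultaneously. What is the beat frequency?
2 Hz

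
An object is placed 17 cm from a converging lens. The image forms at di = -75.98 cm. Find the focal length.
1/f = 1/do + 1/di → f = 21.9 cm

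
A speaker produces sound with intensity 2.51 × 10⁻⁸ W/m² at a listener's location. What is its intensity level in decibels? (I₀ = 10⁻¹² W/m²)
β = 10·log₁₀(I/I₀) = 44 dB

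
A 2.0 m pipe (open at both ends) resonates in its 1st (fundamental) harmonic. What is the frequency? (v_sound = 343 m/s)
fₙ = nv/(2L) = 85.75 Hz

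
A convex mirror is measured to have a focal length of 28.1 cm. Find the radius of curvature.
R = 2|f| = 56.2 cm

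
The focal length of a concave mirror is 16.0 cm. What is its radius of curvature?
R = 2|f| = 32 cm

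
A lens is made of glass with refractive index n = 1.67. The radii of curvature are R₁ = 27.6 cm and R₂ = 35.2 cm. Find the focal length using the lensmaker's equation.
1/f = (n − 1)(1/R₁ − 1/R₂) → f = 190.8 cm (converging lens)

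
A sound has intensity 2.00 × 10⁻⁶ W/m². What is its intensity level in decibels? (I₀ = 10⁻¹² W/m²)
β = 10·log₁₀(I/I₀) = 63.01 dB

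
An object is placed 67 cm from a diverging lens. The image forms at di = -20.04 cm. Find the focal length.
1/f = 1/do + 1/di → f = -28.59 cm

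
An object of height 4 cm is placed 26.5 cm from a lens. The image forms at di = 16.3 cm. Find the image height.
hi = (-di/do) × ho = -2.46 cm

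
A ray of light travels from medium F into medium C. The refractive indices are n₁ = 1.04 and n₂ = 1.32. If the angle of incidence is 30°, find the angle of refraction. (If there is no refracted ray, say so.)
sin θ₂ = (n₁/n₂)·sin θ₁ = 0.3939 → θ₂ = 23.2°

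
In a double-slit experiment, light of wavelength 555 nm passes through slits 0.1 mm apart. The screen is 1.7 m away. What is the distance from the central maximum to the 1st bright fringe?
y = mλL/d = 9.435 mm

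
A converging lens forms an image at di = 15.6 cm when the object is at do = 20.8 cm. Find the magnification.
M = −di/do = -0.75 (inverted image)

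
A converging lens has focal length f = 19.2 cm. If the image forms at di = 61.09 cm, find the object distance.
1/do = 1/f − 1/di → do = 28 cm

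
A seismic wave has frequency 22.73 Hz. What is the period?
T = 1/f = 0.04399 s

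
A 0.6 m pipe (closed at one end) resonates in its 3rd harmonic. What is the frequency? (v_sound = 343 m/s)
fₙ = nv/(4L) = 428.8 Hz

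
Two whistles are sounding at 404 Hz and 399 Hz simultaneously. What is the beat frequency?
5 Hz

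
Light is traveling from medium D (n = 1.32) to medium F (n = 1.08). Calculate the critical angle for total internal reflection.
θc = arcsin(n₂/n₁) = 54.9°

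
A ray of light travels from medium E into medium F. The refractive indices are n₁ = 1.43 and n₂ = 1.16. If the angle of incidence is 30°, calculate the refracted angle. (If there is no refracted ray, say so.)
sin θ₂ = (n₁/n₂)·sin θ₁ = 0.6164 → θ₂ = 38.05°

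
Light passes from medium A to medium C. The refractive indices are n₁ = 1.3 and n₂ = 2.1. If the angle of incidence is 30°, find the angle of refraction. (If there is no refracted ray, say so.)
sin θ₂ = (n₁/n₂)·sin θ₁ = 0.3095 → θ₂ = 18.03°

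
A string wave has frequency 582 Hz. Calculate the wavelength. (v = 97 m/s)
λ = v/f = 0.1667 m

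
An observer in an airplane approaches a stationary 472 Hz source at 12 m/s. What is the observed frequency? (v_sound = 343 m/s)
f_obs = f·(v + v_o)/v = 488.5 Hz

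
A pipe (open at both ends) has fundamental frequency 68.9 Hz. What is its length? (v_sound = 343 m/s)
L = v/(2f₁) = 2.489 m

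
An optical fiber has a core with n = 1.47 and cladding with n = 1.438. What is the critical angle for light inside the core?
θc = arcsin(n_cladding/n_core) = 78.02°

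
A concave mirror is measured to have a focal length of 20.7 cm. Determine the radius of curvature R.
R = 2|f| = 41.4 cm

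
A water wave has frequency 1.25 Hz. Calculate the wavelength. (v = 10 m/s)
λ = v/f = 8 m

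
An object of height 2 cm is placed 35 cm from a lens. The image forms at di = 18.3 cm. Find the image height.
hi = (-di/do) × ho = -1.046 cm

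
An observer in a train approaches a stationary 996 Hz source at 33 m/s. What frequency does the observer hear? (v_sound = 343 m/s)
f_obs = f·(v + v_o)/v = 1092 Hz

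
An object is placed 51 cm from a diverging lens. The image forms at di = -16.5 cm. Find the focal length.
1/f = 1/do + 1/di → f = -24.39 cm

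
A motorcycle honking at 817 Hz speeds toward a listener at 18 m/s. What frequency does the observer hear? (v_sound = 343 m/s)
f_obs = f·v/(v − v_s) = 862.2 Hz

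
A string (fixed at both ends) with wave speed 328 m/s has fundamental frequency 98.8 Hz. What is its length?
L = v/(2f₁) = 1.66 m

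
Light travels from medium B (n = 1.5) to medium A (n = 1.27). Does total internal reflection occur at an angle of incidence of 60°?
θc = arcsin(n₂/n₁) = 57.85°; 60° > θc, so yes — total internal reflection.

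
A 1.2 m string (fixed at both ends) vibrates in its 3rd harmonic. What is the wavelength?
λₙ = 2L/n = 0.8 m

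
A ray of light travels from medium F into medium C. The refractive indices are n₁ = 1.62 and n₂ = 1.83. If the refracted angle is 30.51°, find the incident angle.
sin θ₁ = (n₂/n₁)·sin θ₂ → θ₁ = 34.99°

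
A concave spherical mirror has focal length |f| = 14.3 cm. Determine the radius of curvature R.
R = 2|f| = 28.6 cm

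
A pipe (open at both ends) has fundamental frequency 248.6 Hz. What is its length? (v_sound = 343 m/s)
L = v/(2f₁) = 0.6899 m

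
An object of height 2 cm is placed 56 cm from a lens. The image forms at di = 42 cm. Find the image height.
hi = (-di/do) × ho = -1.5 cm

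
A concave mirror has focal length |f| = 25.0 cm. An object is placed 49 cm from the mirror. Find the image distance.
f = +25.0 cm (concave); 1/di = 1/f − 1/do → di = 51.04 cm (real image, in front of mirror)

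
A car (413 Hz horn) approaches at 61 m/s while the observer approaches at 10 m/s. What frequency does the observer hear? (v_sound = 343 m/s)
f_obs = f·(v + v_o)/(v − v_s) = 517 Hz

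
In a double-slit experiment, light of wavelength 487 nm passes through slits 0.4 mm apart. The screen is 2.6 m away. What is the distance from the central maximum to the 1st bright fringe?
y = mλL/d = 3.166 mm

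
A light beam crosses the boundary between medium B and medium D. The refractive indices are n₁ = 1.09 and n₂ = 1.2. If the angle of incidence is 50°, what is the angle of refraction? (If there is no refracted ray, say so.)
sin θ₂ = (n₁/n₂)·sin θ₁ = 0.6958 → θ₂ = 44.09°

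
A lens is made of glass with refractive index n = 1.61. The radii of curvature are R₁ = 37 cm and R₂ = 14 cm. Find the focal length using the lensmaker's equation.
1/f = (n − 1)(1/R₁ − 1/R₂) → f = -36.92 cm (diverging lens)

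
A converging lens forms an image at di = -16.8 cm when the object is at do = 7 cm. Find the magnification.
M = −di/do = 2.4 (upright image)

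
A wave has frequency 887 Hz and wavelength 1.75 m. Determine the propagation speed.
v = fλ = 1552 m/s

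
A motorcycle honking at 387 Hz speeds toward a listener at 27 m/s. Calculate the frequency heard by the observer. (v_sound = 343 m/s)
f_obs = f·v/(v − v_s) = 420.1 Hz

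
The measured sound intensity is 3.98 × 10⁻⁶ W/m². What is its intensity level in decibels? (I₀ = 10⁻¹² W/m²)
β = 10·log₁₀(I/I₀) = 66 dB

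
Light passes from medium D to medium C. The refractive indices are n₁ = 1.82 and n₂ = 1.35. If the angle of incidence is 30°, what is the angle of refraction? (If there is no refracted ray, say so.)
sin θ₂ = (n₁/n₂)·sin θ₁ = 0.6741 → θ₂ = 42.38°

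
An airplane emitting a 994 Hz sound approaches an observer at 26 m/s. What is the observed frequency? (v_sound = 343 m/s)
f_obs = f·v/(v − v_s) = 1076 Hz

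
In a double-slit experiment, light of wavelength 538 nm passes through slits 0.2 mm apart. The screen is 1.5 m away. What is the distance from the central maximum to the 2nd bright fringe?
y = mλL/d = 8.07 mm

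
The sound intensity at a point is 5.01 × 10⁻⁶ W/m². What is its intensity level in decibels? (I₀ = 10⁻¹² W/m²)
β = 10·log₁₀(I/I₀) = 67 dB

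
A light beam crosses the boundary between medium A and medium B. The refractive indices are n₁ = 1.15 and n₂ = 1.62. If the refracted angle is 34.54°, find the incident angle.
sin θ₁ = (n₂/n₁)·sin θ₂ → θ₁ = 53.01°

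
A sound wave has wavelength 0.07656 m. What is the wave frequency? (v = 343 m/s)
f = v/λ = 4480 Hz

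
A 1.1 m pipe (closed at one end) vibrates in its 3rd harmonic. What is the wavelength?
λₙ = 4L/n = 1.467 m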